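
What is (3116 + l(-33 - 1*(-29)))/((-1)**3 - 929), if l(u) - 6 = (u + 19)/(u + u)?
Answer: -24961/7440 ≈ -3.3550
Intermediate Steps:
l(u) = 6 + (19 + u)/(2*u) (l(u) = 6 + (u + 19)/(u + u) = 6 + (19 + u)/((2*u)) = 6 + (19 + u)*(1/(2*u)) = 6 + (19 + u)/(2*u))
(3116 + l(-33 - 1*(-29)))/((-1)**3 - 929) = (3116 + (19 + 13*(-33 - 1*(-29)))/(2*(-33 - 1*(-29))))/((-1)**3 - 929) = (3116 + (19 + 13*(-33 + 29))/(2*(-33 + 29)))/(-1 - 929) = (3116 + (1/2)*(19 + 13*(-4))/(-4))/(-930) = (3116 + (1/2)*(-1/4)*(19 - 52))*(-1/930) = (3116 + (1/2)*(-1/4)*(-33))*(-1/930) = (3116 + 33/8)*(-1/930) = (24961/8)*(-1/930) = -24961/7440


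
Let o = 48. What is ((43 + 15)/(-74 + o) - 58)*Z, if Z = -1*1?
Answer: 783/13 ≈ 60.231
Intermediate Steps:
Z = -1
((43 + 15)/(-74 + o) - 58)*Z = ((43 + 15)/(-74 + 48) - 58)*(-1) = (58/(-26) - 58)*(-1) = (58*(-1/26) - 58)*(-1) = (-29/13 - 58)*(-1) = -783/13*(-1) = 783/13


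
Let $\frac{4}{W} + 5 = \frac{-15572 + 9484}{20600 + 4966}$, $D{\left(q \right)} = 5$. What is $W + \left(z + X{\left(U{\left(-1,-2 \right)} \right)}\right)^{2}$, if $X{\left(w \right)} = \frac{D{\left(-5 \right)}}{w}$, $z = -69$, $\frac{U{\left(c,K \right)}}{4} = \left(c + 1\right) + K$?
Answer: $\frac{20770690343}{4285376} \approx 4846.9$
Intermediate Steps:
$U{\left(c,K \right)} = 4 + 4 K + 4 c$ ($U{\left(c,K \right)} = 4 \left(\left(c + 1\right) + K\right) = 4 \left(\left(1 + c\right) + K\right) = 4 \left(1 + K + c\right) = 4 + 4 K + 4 c$)
$W = - \frac{51132}{66959}$ ($W = \frac{4}{-5 + \frac{-15572 + 9484}{20600 + 4966}} = \frac{4}{-5 - \frac{6088}{25566}} = \frac{4}{-5 - \frac{3044}{12783}} = \frac{4}{- \frac{66959}{12783}} = 4 \left(- \frac{12783}{66959}\right) = - \frac{51132}{66959} \approx -0.76363$)
$X{\left(w \right)} = \frac{5}{w}$
$W + \left(z + X{\left(U{\left(-1,-2 \right)} \right)}\right)^{2} = - \frac{51132}{66959} + \left(-69 + \frac{5}{4 + 4 \left(-2\right) + 4 \left(-1\right)}\right)^{2} = - \frac{51132}{66959} + \left(-69 + \frac{5}{4 - 8 - 4}\right)^{2} = - \frac{51132}{66959} + \left(-69 + \frac{5}{-8}\right)^{2} = - \frac{51132}{66959} + \left(-69 + 5 \left(- \frac{1}{8}\right)\right)^{2} = - \frac{51132}{66959} + \left(-69 - \frac{5}{8}\right)^{2} = - \frac{51132}{66959} + \left(- \frac{557}{8}\right)^{2} = - \frac{51132}{66959} + \frac{310249}{64} = \frac{20770690343}{4285376}$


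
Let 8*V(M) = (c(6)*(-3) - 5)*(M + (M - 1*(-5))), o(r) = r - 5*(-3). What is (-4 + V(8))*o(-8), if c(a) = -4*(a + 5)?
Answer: 18445/8 ≈ 2305.6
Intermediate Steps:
o(r) = 15 + r (o(r) = r + 15 = 15 + r)
c(a) = -20 - 4*a (c(a) = -4*(5 + a) = -20 - 4*a)
V(M) = 635/8 + 127*M/4 (V(M) = (((-20 - 4*6)*(-3) - 5)*(M + (M - 1*(-5))))/8 = (((-20 - 24)*(-3) - 5)*(M + (M + 5)))/8 = ((-44*(-3) - 5)*(M + (5 + M)))/8 = ((132 - 5)*(5 + 2*M))/8 = (127*(5 + 2*M))/8 = (635 + 254*M)/8 = 635/8 + 127*M/4)
(-4 + V(8))*o(-8) = (-4 + (635/8 + (127/4)*8))*(15 - 8) = (-4 + (635/8 + 254))*7 = (-4 + 2667/8)*7 = (2635/8)*7 = 18445/8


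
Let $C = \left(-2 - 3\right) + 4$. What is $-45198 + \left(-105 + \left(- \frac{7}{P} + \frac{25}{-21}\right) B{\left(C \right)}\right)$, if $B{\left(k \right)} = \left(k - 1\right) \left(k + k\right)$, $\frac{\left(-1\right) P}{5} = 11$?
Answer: $- \frac{52329877}{1155} \approx -45307.0$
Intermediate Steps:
$P = -55$ ($P = \left(-5\right) 11 = -55$)
$C = -1$ ($C = -5 + 4 = -1$)
$B{\left(k \right)} = 2 k \left(-1 + k\right)$ ($B{\left(k \right)} = \left(-1 + k\right) 2 k = 2 k \left(-1 + k\right)$)
$-45198 + \left(-105 + \left(- \frac{7}{P} + \frac{25}{-21}\right) B{\left(C \right)}\right) = -45198 - \left(105 - \left(- \frac{7}{-55} + \frac{25}{-21}\right) 2 \left(-1\right) \left(-1 - 1\right)\right) = -45198 - \left(105 - \left(\left(-7\right) \left(- \frac{1}{55}\right) + 25 \left(- \frac{1}{21}\right)\right) 2 \left(-1\right) \left(-2\right)\right) = -45198 - \left(105 - \left(\frac{7}{55} - \frac{25}{21}\right) 4\right) = -45198 - \frac{126187}{1155} = - \frac{52329877}{1155}$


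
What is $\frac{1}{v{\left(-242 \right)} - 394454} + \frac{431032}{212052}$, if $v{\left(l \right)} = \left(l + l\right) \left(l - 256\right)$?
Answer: $\frac{403229143}{198374646} \approx 2.0327$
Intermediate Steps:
$v{\left(l \right)} = 2 l \left(-256 + l\right)$
$\frac{1}{v{\left(-242 \right)} - 394454} + \frac{431032}{212052} = \frac{1}{2 \left(-242\right) \left(-256 - 242\right) - 394454} + \frac{431032}{212052} = \frac{1}{2 \left(-242\right) \left(-498\right) - 394454} + 431032 \cdot \frac{1}{212052} = \frac{1}{241032 - 394454} + \frac{107758}{53013} = \frac{1}{-153422} + \frac{107758}{53013} = - \frac{1}{153422} + \frac{107758}{53013} = \frac{403229143}{198374646}$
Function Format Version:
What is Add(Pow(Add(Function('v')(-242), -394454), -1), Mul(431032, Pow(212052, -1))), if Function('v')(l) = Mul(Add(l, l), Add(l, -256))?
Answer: Rational(403229143, 198374646) ≈ 2.0327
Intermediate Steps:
Function('v')(l) = Mul(2, l, Add(-256, l)) (Function('v')(l) = Mul(Mul(2, l), Add(-256, l)) = Mul(2, l, Add(-256, l)))
Add(Pow(Add(Function('v')(-242), -394454), -1), Mul(431032, Pow(212052, -1))) = Add(Pow(Add(Mul(2, -242, Add(-256, -242)), -394454), -1), Mul(431032, Pow(212052, -1))) = Add(Pow(Add(Mul(2, -242, -498), -394454), -1), Mul(431032, Rational(1, 212052))) = Add(Pow(Add(241032, -394454), -1), Rational(107758, 53013)) = Add(Pow(-153422, -1), Rational(107758, 53013)) = Add(Rational(-1, 153422), Rational(107758, 53013)) = Rational(403229143, 198374646)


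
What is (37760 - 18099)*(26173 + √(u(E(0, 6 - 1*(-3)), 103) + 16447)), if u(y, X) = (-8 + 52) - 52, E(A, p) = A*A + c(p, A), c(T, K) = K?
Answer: 514587353 + 19661*√16439 ≈ 5.1711e+8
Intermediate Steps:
E(A, p) = A + A² (E(A, p) = A*A + A = A² + A = A + A²)
u(y, X) = -8 (u(y, X) = 44 - 52 = -8)
(37760 - 18099)*(26173 + √(u(E(0, 6 - 1*(-3)), 103) + 16447)) = (37760 - 18099)*(26173 + √(-8 + 16447)) = 19661*(26173 + √16439) = 514587353 + 19661*√16439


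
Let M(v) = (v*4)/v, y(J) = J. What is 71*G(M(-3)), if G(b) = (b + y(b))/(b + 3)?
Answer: 568/7 ≈ 81.143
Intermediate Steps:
M(v) = 4 (M(v) = (4*v)/v = 4)
G(b) = 2*b/(3 + b) (G(b) = (b + b)/(b + 3) = (2*b)/(3 + b) = 2*b/(3 + b))
71*G(M(-3)) = 71*(2*4/(3 + 4)) = 71*(2*4/7) = 71*(2*4*(⅐)) = 71*(8/7) = 568/7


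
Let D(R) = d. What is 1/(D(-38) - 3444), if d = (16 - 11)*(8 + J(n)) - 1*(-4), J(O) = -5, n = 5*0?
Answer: -1/3425 ≈ -0.00029197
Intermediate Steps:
n = 0
d = 19 (d = (16 - 11)*(8 - 5) - 1*(-4) = 5*3 + 4 = 15 + 4 = 19)
D(R) = 19
1/(D(-38) - 3444) = 1/(19 - 3444) = 1/(-3425) = -1/3425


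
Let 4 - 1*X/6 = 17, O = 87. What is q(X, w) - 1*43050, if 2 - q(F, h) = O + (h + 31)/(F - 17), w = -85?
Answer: -4097879/95 ≈ -43136.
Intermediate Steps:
X = -78 (X = 24 - 6*17 = 24 - 102 = -78)
q(F, h) = -85 - (31 + h)/(-17 + F) (q(F, h) = 2 - (87 + (h + 31)/(F - 17)) = 2 - (87 + (31 + h)/(-17 + F)) = 2 + (-87 - (31 + h)/(-17 + F)) = -85 - (31 + h)/(-17 + F))
q(X, w) - 1*43050 = (1414 - 1*(-85) - 85*(-78))/(-17 - 78) - 1*43050 = (1414 + 85 + 6630)/(-95) - 43050 = -1/95*8129 - 43050 = -8129/95 - 43050 = -4097879/95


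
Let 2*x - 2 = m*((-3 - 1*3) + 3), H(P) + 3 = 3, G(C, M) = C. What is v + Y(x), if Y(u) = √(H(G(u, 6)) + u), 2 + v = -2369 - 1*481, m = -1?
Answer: -2852 + √10/2 ≈ -2850.4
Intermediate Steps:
v = -2852 (v = -2 + (-2369 - 1*481) = -2 + (-2369 - 481) = -2 - 2850 = -2852)
H(P) = 0 (H(P) = -3 + 3 = 0)
x = 5/2 (x = 1 + (-((-3 - 1*3) + 3))/2 = 1 + (-((-3 - 3) + 3))/2 = 1 + (-(-6 + 3))/2 = 1 + (-1*(-3))/2 = 1 + (½)*3 = 1 + 3/2 = 5/2 ≈ 2.5000)
Y(u) = √u (Y(u) = √(0 + u) = √u)
v + Y(x) = -2852 + √(5/2) = -2852 + √10/2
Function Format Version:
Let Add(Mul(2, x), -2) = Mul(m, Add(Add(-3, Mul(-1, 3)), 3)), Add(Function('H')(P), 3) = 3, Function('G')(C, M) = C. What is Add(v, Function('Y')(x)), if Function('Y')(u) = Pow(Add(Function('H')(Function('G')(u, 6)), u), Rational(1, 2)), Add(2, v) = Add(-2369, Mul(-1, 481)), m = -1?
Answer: Add(-2852, Mul(Rational(1, 2), Pow(10, Rational(1, 2)))) ≈ -2850.4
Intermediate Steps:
v = -2852 (v = Add(-2, Add(-2369, Mul(-1, 481))) = Add(-2, Add(-2369, -481)) = Add(-2, -2850) = -2852)
Function('H')(P) = 0 (Function('H')(P) = Add(-3, 3) = 0)
x = Rational(5, 2) (x = Add(1, Mul(Rational(1, 2), Mul(-1, Add(Add(-3, Mul(-1, 3)), 3)))) = Add(1, Mul(Rational(1, 2), Mul(-1, Add(Add(-3, -3), 3)))) = Add(1, Mul(Rational(1, 2), Mul(-1, Add(-6, 3)))) = Add(1, Mul(Rational(1, 2), Mul(-1, -3))) = Add(1, Mul(Rational(1, 2), 3)) = Add(1, Rational(3, 2)) = Rational(5, 2) ≈ 2.5000)
Function('Y')(u) = Pow(u, Rational(1, 2)) (Function('Y')(u) = Pow(Add(0, u), Rational(1, 2)) = Pow(u, Rational(1, 2)))
Add(v, Function('Y')(x)) = Add(-2852, Pow(Rational(5, 2), Rational(1, 2))) = Add(-2852, Mul(Rational(1, 2), Pow(10, Rational(1, 2))))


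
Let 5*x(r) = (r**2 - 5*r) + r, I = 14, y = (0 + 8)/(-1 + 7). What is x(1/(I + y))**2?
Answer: 294849/111936400 ≈ 0.0026341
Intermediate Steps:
y = 4/3 (y = 8/6 = 8*(1/6) = 4/3 ≈ 1.3333)
x(r) = -4*r/5 + r**2/5 (x(r) = ((r**2 - 5*r) + r)/5 = (r**2 - 4*r)/5 = -4*r/5 + r**2/5)
x(1/(I + y))**2 = ((-4 + 1/(14 + 4/3))/(5*(14 + 4/3)))**2 = ((-4 + 1/(46/3))/(5*(46/3)))**2 = ((1/5)*(3/46)*(-4 + 3/46))**2 = ((1/5)*(3/46)*(-181/46))**2 = (-543/10580)**2 = 294849/111936400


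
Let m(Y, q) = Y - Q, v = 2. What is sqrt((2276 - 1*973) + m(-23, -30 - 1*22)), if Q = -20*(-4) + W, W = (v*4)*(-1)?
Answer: 2*sqrt(302) ≈ 34.756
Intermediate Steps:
W = -8 (W = (2*4)*(-1) = 8*(-1) = -8)
Q = 72 (Q = -20*(-4) - 8 = -5*(-16) - 8 = 80 - 8 = 72)
m(Y, q) = -72 + Y (m(Y, q) = Y - 1*72 = Y - 72 = -72 + Y)
sqrt((2276 - 1*973) + m(-23, -30 - 1*22)) = sqrt((2276 - 1*973) + (-72 - 23)) = sqrt((2276 - 973) - 95) = sqrt(1303 - 95) = sqrt(1208) = 2*sqrt(302)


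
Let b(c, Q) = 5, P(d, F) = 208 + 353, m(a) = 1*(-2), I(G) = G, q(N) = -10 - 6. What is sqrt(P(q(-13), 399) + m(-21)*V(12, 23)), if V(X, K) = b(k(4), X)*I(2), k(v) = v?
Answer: sqrt(541) ≈ 23.259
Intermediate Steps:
q(N) = -16
m(a) = -2
P(d, F) = 561
V(X, K) = 10 (V(X, K) = 5*2 = 10)
sqrt(P(q(-13), 399) + m(-21)*V(12, 23)) = sqrt(561 - 2*10) = sqrt(561 - 20) = sqrt(541)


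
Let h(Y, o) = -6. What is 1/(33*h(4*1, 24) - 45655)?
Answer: -1/45853 ≈ -2.1809e-5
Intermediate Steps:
1/(33*h(4*1, 24) - 45655) = 1/(33*(-6) - 45655) = 1/(-198 - 45655) = 1/(-45853) = -1/45853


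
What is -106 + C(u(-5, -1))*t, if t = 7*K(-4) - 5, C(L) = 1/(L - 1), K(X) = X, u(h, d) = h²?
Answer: -859/8 ≈ -107.38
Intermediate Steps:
C(L) = 1/(-1 + L)
t = -33 (t = 7*(-4) - 5 = -28 - 5 = -33)
-106 + C(u(-5, -1))*t = -106 - 33/(-1 + (-5)²) = -106 - 33/(-1 + 25) = -106 - 33/24 = -106 + (1/24)*(-33) = -106 - 11/8 = -859/8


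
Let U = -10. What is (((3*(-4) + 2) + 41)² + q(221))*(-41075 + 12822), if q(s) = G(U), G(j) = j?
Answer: -26868603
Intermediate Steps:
q(s) = -10
(((3*(-4) + 2) + 41)² + q(221))*(-41075 + 12822) = (((3*(-4) + 2) + 41)² - 10)*(-41075 + 12822) = (((-12 + 2) + 41)² - 10)*(-28253) = ((-10 + 41)² - 10)*(-28253) = (31² - 10)*(-28253) = (961 - 10)*(-28253) = 951*(-28253) = -26868603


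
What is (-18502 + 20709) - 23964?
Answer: -21757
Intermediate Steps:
(-18502 + 20709) - 23964 = 2207 - 23964 = -21757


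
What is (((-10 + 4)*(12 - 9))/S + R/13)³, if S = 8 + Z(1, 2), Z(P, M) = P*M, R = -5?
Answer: -2863288/274625 ≈ -10.426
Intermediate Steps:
Z(P, M) = M*P
S = 10 (S = 8 + 2*1 = 8 + 2 = 10)
(((-10 + 4)*(12 - 9))/S + R/13)³ = (((-10 + 4)*(12 - 9))/10 - 5/13)³ = (-6*3*(⅒) - 5*1/13)³ = (-18*⅒ - 5/13)³ = (-9/5 - 5/13)³ = (-142/65)³ = -2863288/274625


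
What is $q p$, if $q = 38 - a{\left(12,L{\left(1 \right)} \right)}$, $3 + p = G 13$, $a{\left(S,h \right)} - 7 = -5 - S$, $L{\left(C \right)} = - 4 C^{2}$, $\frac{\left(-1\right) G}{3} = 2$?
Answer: $-3888$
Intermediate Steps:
$G = -6$ ($G = \left(-3\right) 2 = -6$)
$a{\left(S,h \right)} = 2 - S$ ($a{\left(S,h \right)} = 7 - \left(5 + S\right) = 2 - S$)
$p = -81$ ($p = -3 - 78 = -81$)
$q = 48$ ($q = 38 - \left(2 - 12\right) = 38 - -10 = 38 + 10 = 48$)
$q p = 48 \left(-81\right) = -3888$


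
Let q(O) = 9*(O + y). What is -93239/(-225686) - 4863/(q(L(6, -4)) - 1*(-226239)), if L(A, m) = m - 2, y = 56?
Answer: 6679581551/17053511218 ≈ 0.39168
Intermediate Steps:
L(A, m) = -2 + m
q(O) = 504 + 9*O (q(O) = 9*(O + 56) = 9*(56 + O) = 504 + 9*O)
-93239/(-225686) - 4863/(q(L(6, -4)) - 1*(-226239)) = -93239/(-225686) - 4863/((504 + 9*(-2 - 4)) - 1*(-226239)) = -93239*(-1/225686) - 4863/((504 + 9*(-6)) + 226239) = 93239/225686 - 4863/((504 - 54) + 226239) = 93239/225686 - 4863/(450 + 226239) = 93239/225686 - 4863/226689 = 93239/225686 - 4863*1/226689 = 93239/225686 - 1621/75563 = 6679581551/17053511218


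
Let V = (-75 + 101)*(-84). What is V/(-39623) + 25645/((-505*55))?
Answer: -191094247/220105765 ≈ -0.86819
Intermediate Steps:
V = -2184 (V = 26*(-84) = -2184)
V/(-39623) + 25645/((-505*55)) = -2184/(-39623) + 25645/((-505*55)) = -2184*(-1/39623) + 25645/(-27775) = 2184/39623 + 25645*(-1/27775) = 2184/39623 - 5129/5555 = -191094247/220105765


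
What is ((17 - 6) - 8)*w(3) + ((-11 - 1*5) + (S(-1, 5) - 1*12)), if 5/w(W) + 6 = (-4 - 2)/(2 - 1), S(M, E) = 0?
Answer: -117/4 ≈ -29.250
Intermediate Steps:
w(W) = -5/12 (w(W) = 5/(-6 + (-4 - 2)/(2 - 1)) = 5/(-6 - 6/1) = 5/(-6 - 6*1) = 5/(-6 - 6) = 5/(-12) = 5*(-1/12) = -5/12)
((17 - 6) - 8)*w(3) + ((-11 - 1*5) + (S(-1, 5) - 1*12)) = ((17 - 6) - 8)*(-5/12) + ((-11 - 1*5) + (0 - 1*12)) = (11 - 8)*(-5/12) + ((-11 - 5) + (0 - 12)) = 3*(-5/12) + (-16 - 12) = -5/4 - 28 = -117/4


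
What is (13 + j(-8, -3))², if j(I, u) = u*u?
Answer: 484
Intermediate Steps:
j(I, u) = u²
(13 + j(-8, -3))² = (13 + (-3)²)² = (13 + 9)² = 22² = 484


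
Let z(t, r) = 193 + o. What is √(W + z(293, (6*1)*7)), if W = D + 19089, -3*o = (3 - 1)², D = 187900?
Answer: √1864626/3 ≈ 455.17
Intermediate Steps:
o = -4/3 (o = -(3 - 1)²/3 = -⅓*2² = -⅓*4 = -4/3 ≈ -1.3333)
z(t, r) = 575/3 (z(t, r) = 193 - 4/3 = 575/3)
W = 206989 (W = 187900 + 19089 = 206989)
√(W + z(293, (6*1)*7)) = √(206989 + 575/3) = √(621542/3) = √1864626/3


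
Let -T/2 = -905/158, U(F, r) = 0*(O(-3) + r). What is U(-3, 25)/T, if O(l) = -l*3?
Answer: 0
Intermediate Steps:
O(l) = -3*l
U(F, r) = 0 (U(F, r) = 0*(-3*(-3) + r) = 0*(9 + r) = 0)
T = 905/79 (T = -(-1810)/158 = -2*(-905/158) = 905/79 ≈ 11.456)
U(-3, 25)/T = 0/(905/79) = 0*(79/905) = 0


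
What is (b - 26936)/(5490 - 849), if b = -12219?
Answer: -39155/4641 ≈ -8.4368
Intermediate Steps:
(b - 26936)/(5490 - 849) = (-12219 - 26936)/(5490 - 849) = -39155/4641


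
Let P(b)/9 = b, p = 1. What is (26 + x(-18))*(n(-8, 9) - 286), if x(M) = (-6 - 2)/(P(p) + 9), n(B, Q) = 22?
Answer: -20240/3 ≈ -6746.7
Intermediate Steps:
P(b) = 9*b
x(M) = -4/9 (x(M) = (-6 - 2)/(9*1 + 9) = -8/(9 + 9) = -8/18 = -8*1/18 = -4/9)
(26 + x(-18))*(n(-8, 9) - 286) = (26 - 4/9)*(22 - 286) = (230/9)*(-264) = -20240/3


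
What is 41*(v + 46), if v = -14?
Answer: 1312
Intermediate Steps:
41*(v + 46) = 41*(-14 + 46) = 41*32 = 1312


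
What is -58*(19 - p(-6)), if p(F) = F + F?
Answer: -1798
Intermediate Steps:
p(F) = 2*F
-58*(19 - p(-6)) = -58*(19 - 2*(-6)) = -58*(19 - 1*(-12)) = -58*(19 + 12) = -58*31 = -1798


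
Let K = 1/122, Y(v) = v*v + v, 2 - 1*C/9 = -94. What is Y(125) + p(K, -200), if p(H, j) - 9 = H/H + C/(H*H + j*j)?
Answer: 9382886475536/595360001 ≈ 15760.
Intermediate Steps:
C = 864 (C = 18 - 9*(-94) = 18 + 846 = 864)
Y(v) = v + v² (Y(v) = v² + v = v + v²)
K = 1/122 ≈ 0.0081967
p(H, j) = 10 + 864/(H² + j²) (p(H, j) = 9 + (H/H + 864/(H*H + j*j)) = 9 + (1 + 864/(H² + j²)) = 10 + 864/(H² + j²))
Y(125) + p(K, -200) = 125*(1 + 125) + 2*(432 + 5*(1/122)² + 5*(-200)²)/((1/122)² + (-200)²) = 125*126 + 2*(432 + 5*(1/14884) + 5*40000)/(1/14884 + 40000) = 15750 + 2*(432 + 5/14884 + 200000)/(595360001/14884) = 15750 + 2*(14884/595360001)*(2983229893/14884) = 15750 + 5966459786/595360001 = 9382886475536/595360001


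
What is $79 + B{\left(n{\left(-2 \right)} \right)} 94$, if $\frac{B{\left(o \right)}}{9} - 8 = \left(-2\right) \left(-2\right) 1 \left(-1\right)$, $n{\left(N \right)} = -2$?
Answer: $3463$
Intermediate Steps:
$B{\left(o \right)} = 36$ ($B{\left(o \right)} = 72 + 9 \left(-2\right) \left(-2\right) 1 \left(-1\right) = 72 + 9 \cdot 4 \cdot 1 \left(-1\right) = 72 + 9 \cdot 4 \left(-1\right) = 72 + 9 \left(-4\right) = 72 - 36 = 36$)
$79 + B{\left(n{\left(-2 \right)} \right)} 94 = 79 + 36 \cdot 94 = 79 + 3384 = 3463$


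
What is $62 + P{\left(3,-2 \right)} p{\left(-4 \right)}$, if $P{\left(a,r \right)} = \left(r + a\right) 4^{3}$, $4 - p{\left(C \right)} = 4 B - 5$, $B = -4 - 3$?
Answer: $2430$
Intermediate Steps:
$B = -7$
$p{\left(C \right)} = 37$ ($p{\left(C \right)} = 4 - \left(4 \left(-7\right) - 5\right) = 4 - \left(-28 - 5\right) = 4 - -33 = 4 + 33 = 37$)
$P{\left(a,r \right)} = 64 a + 64 r$ ($P{\left(a,r \right)} = \left(a + r\right) 64 = 64 a + 64 r$)
$62 + P{\left(3,-2 \right)} p{\left(-4 \right)} = 62 + \left(64 \cdot 3 + 64 \left(-2\right)\right) 37 = 62 + \left(192 - 128\right) 37 = 62 + 64 \cdot 37 = 62 + 2368 = 2430$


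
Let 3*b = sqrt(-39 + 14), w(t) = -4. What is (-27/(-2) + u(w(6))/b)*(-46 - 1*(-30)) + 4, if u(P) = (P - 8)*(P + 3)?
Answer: -212 + 576*I/5 ≈ -212.0 + 115.2*I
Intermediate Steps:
b = 5*I/3 (b = sqrt(-39 + 14)/3 = sqrt(-25)/3 = (5*I)/3 = 5*I/3 ≈ 1.6667*I)
u(P) = (-8 + P)*(3 + P)
(-27/(-2) + u(w(6))/b)*(-46 - 1*(-30)) + 4 = (-27/(-2) + (-24 + (-4)**2 - 5*(-4))/((5*I/3)))*(-46 - 1*(-30)) + 4 = (-27*(-1/2) + (-24 + 16 + 20)*(-3*I/5))*(-46 + 30) + 4 = (27/2 + 12*(-3*I/5))*(-16) + 4 = (27/2 - 36*I/5)*(-16) + 4 = (-216 + 576*I/5) + 4 = -212 + 576*I/5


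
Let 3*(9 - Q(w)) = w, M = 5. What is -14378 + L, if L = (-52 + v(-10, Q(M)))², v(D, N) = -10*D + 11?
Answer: -10897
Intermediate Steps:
Q(w) = 9 - w/3
v(D, N) = 11 - 10*D
L = 3481 (L = (-52 + (11 - 10*(-10)))² = (-52 + (11 + 100))² = (-52 + 111)² = 59² = 3481)
-14378 + L = -14378 + 3481 = -10897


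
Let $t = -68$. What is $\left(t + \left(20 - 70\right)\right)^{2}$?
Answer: $13924$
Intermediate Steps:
$\left(t + \left(20 - 70\right)\right)^{2} = \left(-68 + \left(20 - 70\right)\right)^{2} = \left(-68 - 50\right)^{2} = \left(-118\right)^{2} = 13924$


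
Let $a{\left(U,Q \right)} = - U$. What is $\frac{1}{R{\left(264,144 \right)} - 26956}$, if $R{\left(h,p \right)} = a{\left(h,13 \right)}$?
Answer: $- \frac{1}{27220} \approx -3.6738 \cdot 10^{-5}$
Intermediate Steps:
$R{\left(h,p \right)} = - h$
$\frac{1}{R{\left(264,144 \right)} - 26956} = \frac{1}{\left(-1\right) 264 - 26956} = \frac{1}{-264 - 26956} = \frac{1}{-27220} = - \frac{1}{27220}$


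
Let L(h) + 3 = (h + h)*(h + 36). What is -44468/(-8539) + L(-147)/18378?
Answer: 365289671/52309914 ≈ 6.9832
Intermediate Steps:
L(h) = -3 + 2*h*(36 + h) (L(h) = -3 + (h + h)*(h + 36) = -3 + (2*h)*(36 + h) = -3 + 2*h*(36 + h))
-44468/(-8539) + L(-147)/18378 = -44468/(-8539) + (-3 + 2*(-147)**2 + 72*(-147))/18378 = -44468*(-1/8539) + (-3 + 2*21609 - 10584)*(1/18378) = 44468/8539 + (-3 + 43218 - 10584)*(1/18378) = 44468/8539 + 32631*(1/18378) = 44468/8539 + 10877/6126 = 365289671/52309914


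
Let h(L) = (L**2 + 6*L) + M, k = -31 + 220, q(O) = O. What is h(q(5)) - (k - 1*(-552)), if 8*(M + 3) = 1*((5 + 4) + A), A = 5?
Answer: -2749/4 ≈ -687.25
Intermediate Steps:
M = -5/4 (M = -3 + (1*((5 + 4) + 5))/8 = -3 + (1*(9 + 5))/8 = -3 + (1*14)/8 = -3 + (1/8)*14 = -3 + 7/4 = -5/4 ≈ -1.2500)
k = 189
h(L) = -5/4 + L**2 + 6*L (h(L) = (L**2 + 6*L) - 5/4 = -5/4 + L**2 + 6*L)
h(q(5)) - (k - 1*(-552)) = (-5/4 + 5**2 + 6*5) - (189 - 1*(-552)) = (-5/4 + 25 + 30) - (189 + 552) = 215/4 - 1*741 = 215/4 - 741 = -2749/4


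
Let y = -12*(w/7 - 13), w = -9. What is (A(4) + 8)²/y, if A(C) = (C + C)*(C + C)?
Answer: 756/25 ≈ 30.240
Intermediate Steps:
A(C) = 4*C² (A(C) = (2*C)*(2*C) = 4*C²)
y = 1200/7 (y = -12*(-9/7 - 13) = -12*(-100/7) = 1200/7 ≈ 171.43)
(A(4) + 8)²/y = (4*4² + 8)²/(1200/7) = (4*16 + 8)²*(7/1200) = (64 + 8)²*(7/1200) = 72²*(7/1200) = 5184*(7/1200) = 756/25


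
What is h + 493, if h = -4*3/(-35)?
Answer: 17267/35 ≈ 493.34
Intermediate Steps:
h = 12/35 (h = -12*(-1/35) = 12/35 ≈ 0.34286)
h + 493 = 12/35 + 493 = 17267/35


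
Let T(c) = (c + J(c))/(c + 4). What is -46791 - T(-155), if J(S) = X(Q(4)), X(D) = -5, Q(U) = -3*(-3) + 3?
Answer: -7065601/151 ≈ -46792.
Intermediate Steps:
Q(U) = 12 (Q(U) = 9 + 3 = 12)
J(S) = -5
T(c) = (-5 + c)/(4 + c) (T(c) = (c - 5)/(c + 4) = (-5 + c)/(4 + c))
-46791 - T(-155) = -46791 - (-5 - 155)/(4 - 155) = -46791 - (-160)/(-151) = -46791 - (-1)*(-160)/151 = -46791 - 1*160/151 = -46791 - 160/151 = -7065601/151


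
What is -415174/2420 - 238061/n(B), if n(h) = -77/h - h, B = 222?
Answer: 53701243913/59726810 ≈ 899.11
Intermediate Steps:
n(h) = -h - 77/h
-415174/2420 - 238061/n(B) = -415174/2420 - 238061/(-1*222 - 77/222) = -415174*1/2420 - 238061/(-222 - 77*1/222) = -207587/1210 - 238061/(-222 - 77/222) = -207587/1210 - 238061/(-49361/222) = -207587/1210 - 238061*(-222/49361) = -207587/1210 + 52849542/49361 = 53701243913/59726810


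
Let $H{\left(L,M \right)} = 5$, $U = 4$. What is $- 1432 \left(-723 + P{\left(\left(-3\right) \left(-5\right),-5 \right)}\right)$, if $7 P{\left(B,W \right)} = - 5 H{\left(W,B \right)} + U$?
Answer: $1039632$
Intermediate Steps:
$P{\left(B,W \right)} = -3$ ($P{\left(B,W \right)} = \frac{\left(-5\right) 5 + 4}{7} = \frac{-25 + 4}{7} = \frac{1}{7} \left(-21\right) = -3$)
$- 1432 \left(-723 + P{\left(\left(-3\right) \left(-5\right),-5 \right)}\right) = - 1432 \left(-723 - 3\right) = \left(-1432\right) \left(-726\right) = 1039632$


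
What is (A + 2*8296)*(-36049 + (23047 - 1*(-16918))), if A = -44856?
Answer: -110681824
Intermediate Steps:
(A + 2*8296)*(-36049 + (23047 - 1*(-16918))) = (-44856 + 2*8296)*(-36049 + (23047 - 1*(-16918))) = (-44856 + 16592)*(-36049 + (23047 + 16918)) = -28264*(-36049 + 39965) = -28264*3916 = -110681824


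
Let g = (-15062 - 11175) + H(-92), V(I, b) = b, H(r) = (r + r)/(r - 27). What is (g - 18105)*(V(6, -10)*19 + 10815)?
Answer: -3297821250/7 ≈ -4.7112e+8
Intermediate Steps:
H(r) = 2*r/(-27 + r) (H(r) = (2*r)/(-27 + r) = 2*r/(-27 + r))
g = -3122019/119 (g = (-15062 - 11175) + 2*(-92)/(-27 - 92) = -26237 + 2*(-92)/(-119) = -26237 + 2*(-92)*(-1/119) = -26237 + 184/119 = -3122019/119 ≈ -26235.)
(g - 18105)*(V(6, -10)*19 + 10815) = (-3122019/119 - 18105)*(-10*19 + 10815) = -5276514*(-190 + 10815)/119 = -5276514/119*10625 = -3297821250/7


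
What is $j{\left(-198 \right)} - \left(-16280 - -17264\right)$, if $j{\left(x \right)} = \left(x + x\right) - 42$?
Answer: $-1422$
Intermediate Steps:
$j{\left(x \right)} = -42 + 2 x$ ($j{\left(x \right)} = 2 x - 42 = -42 + 2 x$)
$j{\left(-198 \right)} - \left(-16280 - -17264\right) = \left(-42 + 2 \left(-198\right)\right) - \left(-16280 - -17264\right) = \left(-42 - 396\right) - \left(-16280 + 17264\right) = -438 - 984 = -1422$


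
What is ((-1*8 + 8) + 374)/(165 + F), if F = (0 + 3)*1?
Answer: 187/84 ≈ 2.2262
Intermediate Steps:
F = 3 (F = 3*1 = 3)
((-1*8 + 8) + 374)/(165 + F) = ((-1*8 + 8) + 374)/(165 + 3) = ((-8 + 8) + 374)/168 = (0 + 374)*(1/168) = 374*(1/168) = 187/84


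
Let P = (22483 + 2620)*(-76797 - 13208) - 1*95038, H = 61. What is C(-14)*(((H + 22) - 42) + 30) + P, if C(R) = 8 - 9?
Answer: -2259490624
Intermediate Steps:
C(R) = -1
P = -2259490553 (P = 25103*(-90005) - 95038 = -2259395515 - 95038 = -2259490553)
C(-14)*(((H + 22) - 42) + 30) + P = -(((61 + 22) - 42) + 30) - 2259490553 = -((83 - 42) + 30) - 2259490553 = -(41 + 30) - 2259490553 = -1*71 - 2259490553 = -71 - 2259490553 = -2259490624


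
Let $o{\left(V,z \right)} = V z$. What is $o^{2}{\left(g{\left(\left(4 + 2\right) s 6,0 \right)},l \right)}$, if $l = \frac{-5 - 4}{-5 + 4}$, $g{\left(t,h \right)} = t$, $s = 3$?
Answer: $944784$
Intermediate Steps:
$l = 9$ ($l = - \frac{9}{-1} = \left(-9\right) \left(-1\right) = 9$)
$o^{2}{\left(g{\left(\left(4 + 2\right) s 6,0 \right)},l \right)} = \left(\left(4 + 2\right) 3 \cdot 6 \cdot 9\right)^{2} = \left(6 \cdot 3 \cdot 6 \cdot 9\right)^{2} = \left(18 \cdot 6 \cdot 9\right)^{2} = \left(108 \cdot 9\right)^{2} = 972^{2} = 944784$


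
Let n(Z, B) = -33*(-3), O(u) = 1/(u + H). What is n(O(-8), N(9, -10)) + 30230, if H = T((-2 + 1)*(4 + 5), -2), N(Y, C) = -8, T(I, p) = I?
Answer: 30329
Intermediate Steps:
H = -9 (H = (-2 + 1)*(4 + 5) = -1*9 = -9)
O(u) = 1/(-9 + u) (O(u) = 1/(u - 9) = 1/(-9 + u))
n(Z, B) = 99
n(O(-8), N(9, -10)) + 30230 = 99 + 30230 = 30329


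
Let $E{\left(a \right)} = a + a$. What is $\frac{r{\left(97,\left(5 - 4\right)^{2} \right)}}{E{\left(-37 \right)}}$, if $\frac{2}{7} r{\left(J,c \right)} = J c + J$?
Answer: $- \frac{679}{74} \approx -9.1757$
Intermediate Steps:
$E{\left(a \right)} = 2 a$
$r{\left(J,c \right)} = \frac{7 J}{2} + \frac{7 J c}{2}$ ($r{\left(J,c \right)} = \frac{7 \left(J c + J\right)}{2} = \frac{7 \left(J + J c\right)}{2} = \frac{7 J}{2} + \frac{7 J c}{2}$)
$\frac{r{\left(97,\left(5 - 4\right)^{2} \right)}}{E{\left(-37 \right)}} = \frac{\frac{7}{2} \cdot 97 \left(1 + \left(5 - 4\right)^{2}\right)}{2 \left(-37\right)} = \frac{\frac{7}{2} \cdot 97 \left(1 + 1^{2}\right)}{-74} = \frac{7}{2} \cdot 97 \left(1 + 1\right) \left(- \frac{1}{74}\right) = \frac{7}{2} \cdot 97 \cdot 2 \left(- \frac{1}{74}\right) = 679 \left(- \frac{1}{74}\right) = - \frac{679}{74}$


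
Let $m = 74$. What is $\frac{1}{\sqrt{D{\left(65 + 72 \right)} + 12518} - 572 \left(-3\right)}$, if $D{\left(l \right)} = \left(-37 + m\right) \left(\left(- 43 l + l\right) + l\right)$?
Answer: $\frac{1716}{3139967} - \frac{i \sqrt{195311}}{3139967} \approx 0.0005465 - 0.00014075 i$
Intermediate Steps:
$D{\left(l \right)} = - 1517 l$ ($D{\left(l \right)} = \left(-37 + 74\right) \left(\left(- 43 l + l\right) + l\right) = 37 \left(- 42 l + l\right) = 37 \left(- 41 l\right) = - 1517 l$)
$\frac{1}{\sqrt{D{\left(65 + 72 \right)} + 12518} - 572 \left(-3\right)} = \frac{1}{\sqrt{- 1517 \left(65 + 72\right) + 12518} - 572 \left(-3\right)} = \frac{1}{\sqrt{\left(-1517\right) 137 + 12518} - -1716} = \frac{1}{\sqrt{-207829 + 12518} + 1716} = \frac{1}{\sqrt{-195311} + 1716} = \frac{1}{i \sqrt{195311} + 1716} = \frac{1}{1716 + i \sqrt{195311}}$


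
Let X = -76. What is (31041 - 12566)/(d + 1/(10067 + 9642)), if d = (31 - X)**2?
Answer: 364123775/225648342 ≈ 1.6137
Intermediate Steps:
d = 11449 (d = (31 - 1*(-76))**2 = (31 + 76)**2 = 107**2 = 11449)
(31041 - 12566)/(d + 1/(10067 + 9642)) = (31041 - 12566)/(11449 + 1/(10067 + 9642)) = 18475/(11449 + 1/19709) = 18475/(225648342/19709) = 18475*(19709/225648342) = 364123775/225648342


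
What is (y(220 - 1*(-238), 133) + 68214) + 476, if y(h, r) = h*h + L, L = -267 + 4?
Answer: 278191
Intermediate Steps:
L = -263
y(h, r) = -263 + h² (y(h, r) = h*h - 263 = h² - 263 = -263 + h²)
(y(220 - 1*(-238), 133) + 68214) + 476 = ((-263 + (220 - 1*(-238))²) + 68214) + 476 = ((-263 + (220 + 238)²) + 68214) + 476 = ((-263 + 458²) + 68214) + 476 = ((-263 + 209764) + 68214) + 476 = (209501 + 68214) + 476 = 277715 + 476 = 278191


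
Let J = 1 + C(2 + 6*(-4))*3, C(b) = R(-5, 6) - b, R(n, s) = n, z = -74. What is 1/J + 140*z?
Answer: -538719/52 ≈ -10360.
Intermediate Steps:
C(b) = -5 - b
J = 52 (J = 1 + (-5 - (2 + 6*(-4)))*3 = 1 + (-5 - (2 - 24))*3 = 1 + (-5 - 1*(-22))*3 = 1 + (-5 + 22)*3 = 1 + 17*3 = 1 + 51 = 52)
1/J + 140*z = 1/52 + 140*(-74) = 1/52 - 10360 = -538719/52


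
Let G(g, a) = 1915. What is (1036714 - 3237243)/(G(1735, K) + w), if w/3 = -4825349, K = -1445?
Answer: 2200529/14474132 ≈ 0.15203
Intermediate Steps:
w = -14476047 (w = 3*(-4825349) = -14476047)
(1036714 - 3237243)/(G(1735, K) + w) = (1036714 - 3237243)/(1915 - 14476047) = -2200529/(-14474132) = -2200529*(-1/14474132) = 2200529/14474132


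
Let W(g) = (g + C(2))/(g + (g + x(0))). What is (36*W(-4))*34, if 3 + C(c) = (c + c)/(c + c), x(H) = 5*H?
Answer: 918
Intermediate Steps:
C(c) = -2 (C(c) = -3 + (c + c)/(c + c) = -3 + (2*c)/((2*c)) = -3 + (2*c)*(1/(2*c)) = -3 + 1 = -2)
W(g) = (-2 + g)/(2*g) (W(g) = (g - 2)/(g + (g + 5*0)) = (-2 + g)/(g + (g + 0)) = (-2 + g)/(g + g) = (-2 + g)/((2*g)) = (-2 + g)*(1/(2*g)) = (-2 + g)/(2*g))
(36*W(-4))*34 = (36*((½)*(-2 - 4)/(-4)))*34 = (36*((½)*(-¼)*(-6)))*34 = (36*(¾))*34 = 27*34 = 918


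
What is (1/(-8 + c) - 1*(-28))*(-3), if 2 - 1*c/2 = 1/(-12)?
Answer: -1914/23 ≈ -83.217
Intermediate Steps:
c = 25/6 (c = 4 - 2/(-12) = 4 - 2*(-1/12) = 4 + 1/6 = 25/6 ≈ 4.1667)
(1/(-8 + c) - 1*(-28))*(-3) = (1/(-8 + 25/6) - 1*(-28))*(-3) = (1/(-23/6) + 28)*(-3) = (-6/23 + 28)*(-3) = (638/23)*(-3) = -1914/23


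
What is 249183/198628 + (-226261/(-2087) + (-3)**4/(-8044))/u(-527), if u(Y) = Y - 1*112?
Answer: 144475824967400/133172899705611 ≈ 1.0849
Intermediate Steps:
u(Y) = -112 + Y (u(Y) = Y - 112 = -112 + Y)
249183/198628 + (-226261/(-2087) + (-3)**4/(-8044))/u(-527) = 249183/198628 + (-226261/(-2087) + (-3)**4/(-8044))/(-112 - 527) = 249183*(1/198628) + (-226261*(-1/2087) + 81*(-1/8044))/(-639) = 249183/198628 + (226261/2087 - 81/8044)*(-1/639) = 249183/198628 + (1819874437/16787828)*(-1/639) = 249183/198628 - 1819874437/10727422092 = 144475824967400/133172899705611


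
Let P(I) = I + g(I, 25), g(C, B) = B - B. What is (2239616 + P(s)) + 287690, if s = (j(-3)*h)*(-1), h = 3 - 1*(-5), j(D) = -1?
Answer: 2527314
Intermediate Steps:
g(C, B) = 0
h = 8 (h = 3 + 5 = 8)
s = 8 (s = -1*8*(-1) = -8*(-1) = 8)
P(I) = I (P(I) = I + 0 = I)
(2239616 + P(s)) + 287690 = (2239616 + 8) + 287690 = 2239624 + 287690 = 2527314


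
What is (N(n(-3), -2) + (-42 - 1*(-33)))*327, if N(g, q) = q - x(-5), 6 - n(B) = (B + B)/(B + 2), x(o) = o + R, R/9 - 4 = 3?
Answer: -22563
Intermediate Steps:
R = 63 (R = 36 + 9*3 = 36 + 27 = 63)
x(o) = 63 + o (x(o) = o + 63 = 63 + o)
n(B) = 6 - 2*B/(2 + B) (n(B) = 6 - (B + B)/(B + 2) = 6 - 2*B/(2 + B))
N(g, q) = -58 + q (N(g, q) = q - (63 - 5) = q - 1*58 = q - 58 = -58 + q)
(N(n(-3), -2) + (-42 - 1*(-33)))*327 = ((-58 - 2) + (-42 - 1*(-33)))*327 = (-60 + (-42 + 33))*327 = (-60 - 9)*327 = -69*327 = -22563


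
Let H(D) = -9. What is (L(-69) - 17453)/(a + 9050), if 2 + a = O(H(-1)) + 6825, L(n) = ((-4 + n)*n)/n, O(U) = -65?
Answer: -8763/7904 ≈ -1.1087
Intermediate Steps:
L(n) = -4 + n (L(n) = (n*(-4 + n))/n = -4 + n)
a = 6758 (a = -2 + (-65 + 6825) = -2 + 6760 = 6758)
(L(-69) - 17453)/(a + 9050) = ((-4 - 69) - 17453)/(6758 + 9050) = (-73 - 17453)/15808 = -17526*1/15808 = -8763/7904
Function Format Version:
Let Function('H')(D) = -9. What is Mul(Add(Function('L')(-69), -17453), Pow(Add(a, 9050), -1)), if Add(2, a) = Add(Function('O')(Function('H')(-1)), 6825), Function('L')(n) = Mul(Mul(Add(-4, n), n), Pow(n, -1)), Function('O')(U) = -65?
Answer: Rational(-8763, 7904) ≈ -1.1087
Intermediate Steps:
Function('L')(n) = Add(-4, n) (Function('L')(n) = Mul(Mul(n, Add(-4, n)), Pow(n, -1)) = Add(-4, n))
a = 6758 (a = Add(-2, Add(-65, 6825)) = Add(-2, 6760) = 6758)
Mul(Add(Function('L')(-69), -17453), Pow(Add(a, 9050), -1)) = Mul(Add(Add(-4, -69), -17453), Pow(Add(6758, 9050), -1)) = Mul(Add(-73, -17453), Pow(15808, -1)) = Mul(-17526, Rational(1, 15808)) = Rational(-8763, 7904)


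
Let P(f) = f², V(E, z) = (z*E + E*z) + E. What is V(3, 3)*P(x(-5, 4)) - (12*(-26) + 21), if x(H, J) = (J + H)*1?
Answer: 312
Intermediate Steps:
x(H, J) = H + J (x(H, J) = (H + J)*1 = H + J)
V(E, z) = E + 2*E*z (V(E, z) = (E*z + E*z) + E = 2*E*z + E = E + 2*E*z)
V(3, 3)*P(x(-5, 4)) - (12*(-26) + 21) = (3*(1 + 2*3))*(-5 + 4)² - (12*(-26) + 21) = (3*(1 + 6))*(-1)² - (-312 + 21) = (3*7)*1 - 1*(-291) = 21*1 + 291 = 21 + 291 = 312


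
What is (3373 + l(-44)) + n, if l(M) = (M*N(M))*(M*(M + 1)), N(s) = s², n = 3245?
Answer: -161161510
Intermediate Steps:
l(M) = M⁴*(1 + M) (l(M) = (M*M²)*(M*(M + 1)) = M³*(M*(1 + M)) = M⁴*(1 + M))
(3373 + l(-44)) + n = (3373 + (-44)⁴*(1 - 44)) + 3245 = (3373 + 3748096*(-43)) + 3245 = (3373 - 161168128) + 3245 = -161164755 + 3245 = -161161510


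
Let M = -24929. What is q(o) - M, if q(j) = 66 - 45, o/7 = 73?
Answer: 24950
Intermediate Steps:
o = 511 (o = 7*73 = 511)
q(j) = 21
q(o) - M = 21 - 1*(-24929) = 21 + 24929 = 24950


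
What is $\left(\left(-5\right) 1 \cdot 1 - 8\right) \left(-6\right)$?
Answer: $78$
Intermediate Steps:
$\left(\left(-5\right) 1 \cdot 1 - 8\right) \left(-6\right) = \left(\left(-5\right) 1 - 8\right) \left(-6\right) = \left(-5 - 8\right) \left(-6\right) = \left(-13\right) \left(-6\right) = 78$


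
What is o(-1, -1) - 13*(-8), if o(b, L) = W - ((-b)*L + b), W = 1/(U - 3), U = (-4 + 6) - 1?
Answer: 211/2 ≈ 105.50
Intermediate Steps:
U = 1 (U = 2 - 1 = 1)
W = -1/2 (W = 1/(1 - 3) = 1/(-2) = -1/2 ≈ -0.50000)
o(b, L) = -1/2 - b + L*b (o(b, L) = -1/2 - ((-b)*L + b) = -1/2 - (-L*b + b) = -1/2 - (b - L*b) = -1/2 + (-b + L*b) = -1/2 - b + L*b)
o(-1, -1) - 13*(-8) = (-1/2 - 1*(-1) - 1*(-1)) - 13*(-8) = (-1/2 + 1 + 1) + 104 = 3/2 + 104 = 211/2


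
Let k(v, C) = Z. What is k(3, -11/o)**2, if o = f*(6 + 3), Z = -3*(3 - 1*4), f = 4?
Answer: 9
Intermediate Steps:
Z = 3 (Z = -3*(3 - 4) = -3*(-1) = 3)
o = 36 (o = 4*(6 + 3) = 4*9 = 36)
k(v, C) = 3
k(3, -11/o)**2 = 3**2 = 9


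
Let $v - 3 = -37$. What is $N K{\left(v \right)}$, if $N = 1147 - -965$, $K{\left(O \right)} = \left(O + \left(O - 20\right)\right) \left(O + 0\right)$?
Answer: $6319104$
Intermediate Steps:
$v = -34$ ($v = 3 - 37 = -34$)
$K{\left(O \right)} = O \left(-20 + 2 O\right)$ ($K{\left(O \right)} = \left(O + \left(-20 + O\right)\right) O = \left(-20 + 2 O\right) O = O \left(-20 + 2 O\right)$)
$N = 2112$ ($N = 1147 + 965 = 2112$)
$N K{\left(v \right)} = 2112 \cdot 2 \left(-34\right) \left(-10 - 34\right) = 2112 \cdot 2 \left(-34\right) \left(-44\right) = 2112 \cdot 2992 = 6319104$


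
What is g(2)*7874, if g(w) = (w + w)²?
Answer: 125984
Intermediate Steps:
g(w) = 4*w² (g(w) = (2*w)² = 4*w²)
g(2)*7874 = (4*2²)*7874 = (4*4)*7874 = 16*7874 = 125984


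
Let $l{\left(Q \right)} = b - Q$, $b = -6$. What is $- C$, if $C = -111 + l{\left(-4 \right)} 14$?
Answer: $139$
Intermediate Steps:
$l{\left(Q \right)} = -6 - Q$
$C = -139$ ($C = -111 + \left(-6 - -4\right) 14 = -111 + \left(-6 + 4\right) 14 = -111 - 28 = -139$)
$- C = \left(-1\right) \left(-139\right) = 139$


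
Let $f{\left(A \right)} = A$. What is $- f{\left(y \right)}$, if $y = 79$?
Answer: $-79$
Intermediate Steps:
$- f{\left(y \right)} = \left(-1\right) 79 = -79$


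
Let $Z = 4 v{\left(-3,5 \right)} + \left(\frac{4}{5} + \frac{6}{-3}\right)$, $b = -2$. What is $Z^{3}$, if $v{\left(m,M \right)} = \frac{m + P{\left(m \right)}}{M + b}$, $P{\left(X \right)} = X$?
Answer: $- \frac{97336}{125} \approx -778.69$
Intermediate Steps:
$v{\left(m,M \right)} = \frac{2 m}{-2 + M}$ ($v{\left(m,M \right)} = \frac{m + m}{M - 2} = \frac{2 m}{-2 + M}$)
$Z = - \frac{46}{5}$ ($Z = 4 \cdot 2 \left(-3\right) \frac{1}{-2 + 5} + \left(\frac{4}{5} + \frac{6}{-3}\right) = 4 \cdot 2 \left(-3\right) \frac{1}{3} + \left(4 \cdot \frac{1}{5} + 6 \left(- \frac{1}{3}\right)\right) = 4 \cdot 2 \left(-3\right) \frac{1}{3} + \left(\frac{4}{5} - 2\right) = 4 \left(-2\right) - \frac{6}{5} = -8 - \frac{6}{5} = - \frac{46}{5} \approx -9.2$)
$Z^{3} = \left(- \frac{46}{5}\right)^{3} = - \frac{97336}{125}$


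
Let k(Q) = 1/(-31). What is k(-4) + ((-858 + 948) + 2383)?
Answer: 76662/31 ≈ 2473.0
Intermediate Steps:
k(Q) = -1/31
k(-4) + ((-858 + 948) + 2383) = -1/31 + ((-858 + 948) + 2383) = -1/31 + (90 + 2383) = -1/31 + 2473 = 76662/31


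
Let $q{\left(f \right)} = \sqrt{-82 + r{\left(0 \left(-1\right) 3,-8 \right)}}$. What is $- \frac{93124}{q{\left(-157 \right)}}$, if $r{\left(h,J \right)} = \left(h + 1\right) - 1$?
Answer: $\frac{46562 i \sqrt{82}}{41} \approx 10284.0 i$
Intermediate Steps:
$r{\left(h,J \right)} = h$ ($r{\left(h,J \right)} = \left(1 + h\right) - 1 = h$)
$q{\left(f \right)} = i \sqrt{82}$ ($q{\left(f \right)} = \sqrt{-82 + 0 \left(-1\right) 3} = \sqrt{-82 + 0 \cdot 3} = \sqrt{-82 + 0} = \sqrt{-82} = i \sqrt{82}$)
$- \frac{93124}{q{\left(-157 \right)}} = - \frac{93124}{i \sqrt{82}} = - 93124 \left(- \frac{i \sqrt{82}}{82}\right) = \frac{46562 i \sqrt{82}}{41}$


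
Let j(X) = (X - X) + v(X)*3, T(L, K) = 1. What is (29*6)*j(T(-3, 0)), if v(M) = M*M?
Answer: 522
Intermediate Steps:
v(M) = M²
j(X) = 3*X² (j(X) = (X - X) + X²*3 = 0 + 3*X² = 3*X²)
(29*6)*j(T(-3, 0)) = (29*6)*(3*1²) = 174*(3*1) = 174*3 = 522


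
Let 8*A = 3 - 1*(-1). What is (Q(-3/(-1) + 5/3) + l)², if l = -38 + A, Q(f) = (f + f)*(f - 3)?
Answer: 156025/324 ≈ 481.56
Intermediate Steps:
A = ½ (A = (3 - 1*(-1))/8 = (3 + 1)/8 = (⅛)*4 = ½ ≈ 0.50000)
Q(f) = 2*f*(-3 + f) (Q(f) = (2*f)*(-3 + f) = 2*f*(-3 + f))
l = -75/2 (l = -38 + ½ = -75/2 ≈ -37.500)
(Q(-3/(-1) + 5/3) + l)² = (2*(-3/(-1) + 5/3)*(-3 + (-3/(-1) + 5/3)) - 75/2)² = (2*(-3*(-1) + 5*(⅓))*(-3 + (-3*(-1) + 5*(⅓))) - 75/2)² = (2*(3 + 5/3)*(-3 + (3 + 5/3)) - 75/2)² = (2*(14/3)*(-3 + 14/3) - 75/2)² = (2*(14/3)*(5/3) - 75/2)² = (140/9 - 75/2)² = (-395/18)² = 156025/324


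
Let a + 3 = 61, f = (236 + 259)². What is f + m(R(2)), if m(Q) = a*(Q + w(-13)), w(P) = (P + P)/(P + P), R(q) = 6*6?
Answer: 247171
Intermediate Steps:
R(q) = 36
f = 245025 (f = 495² = 245025)
w(P) = 1 (w(P) = (2*P)/((2*P)) = (2*P)*(1/(2*P)) = 1)
a = 58 (a = -3 + 61 = 58)
m(Q) = 58 + 58*Q (m(Q) = 58*(Q + 1) = 58*(1 + Q) = 58 + 58*Q)
f + m(R(2)) = 245025 + (58 + 58*36) = 245025 + (58 + 2088) = 245025 + 2146 = 247171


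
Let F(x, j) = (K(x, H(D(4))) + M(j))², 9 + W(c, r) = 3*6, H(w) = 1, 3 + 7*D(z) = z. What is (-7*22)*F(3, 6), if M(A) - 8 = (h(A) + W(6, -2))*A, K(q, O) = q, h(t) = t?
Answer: -1570954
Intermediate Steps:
D(z) = -3/7 + z/7
W(c, r) = 9 (W(c, r) = -9 + 3*6 = -9 + 18 = 9)
M(A) = 8 + A*(9 + A) (M(A) = 8 + (A + 9)*A = 8 + (9 + A)*A = 8 + A*(9 + A))
F(x, j) = (8 + x + j² + 9*j)² (F(x, j) = (x + (8 + j² + 9*j))² = (8 + x + j² + 9*j)²)
(-7*22)*F(3, 6) = (-7*22)*(8 + 3 + 6² + 9*6)² = -154*(8 + 3 + 36 + 54)² = -154*101² = -154*10201 = -1570954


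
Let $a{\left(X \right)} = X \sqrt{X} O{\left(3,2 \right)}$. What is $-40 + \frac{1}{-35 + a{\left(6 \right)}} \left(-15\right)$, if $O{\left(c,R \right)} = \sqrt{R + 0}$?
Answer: $- \frac{31195}{793} + \frac{180 \sqrt{3}}{793} \approx -38.945$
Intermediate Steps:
$O{\left(c,R \right)} = \sqrt{R}$
$a{\left(X \right)} = \sqrt{2} X^{\frac{3}{2}}$ ($a{\left(X \right)} = X \sqrt{X} \sqrt{2} = X^{\frac{3}{2}} \sqrt{2} = \sqrt{2} X^{\frac{3}{2}}$)
$-40 + \frac{1}{-35 + a{\left(6 \right)}} \left(-15\right) = -40 + \frac{1}{-35 + \sqrt{2} \cdot 6^{\frac{3}{2}}} \left(-15\right) = -40 + \frac{1}{-35 + \sqrt{2} \cdot 6 \sqrt{6}} \left(-15\right) = -40 + \frac{1}{-35 + 12 \sqrt{3}} \left(-15\right) = -40 - \frac{15}{-35 + 12 \sqrt{3}}$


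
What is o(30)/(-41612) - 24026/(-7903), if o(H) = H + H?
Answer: 249823933/82214909 ≈ 3.0387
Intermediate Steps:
o(H) = 2*H
o(30)/(-41612) - 24026/(-7903) = (2*30)/(-41612) - 24026/(-7903) = 60*(-1/41612) - 24026*(-1/7903) = -15/10403 + 24026/7903 = 249823933/82214909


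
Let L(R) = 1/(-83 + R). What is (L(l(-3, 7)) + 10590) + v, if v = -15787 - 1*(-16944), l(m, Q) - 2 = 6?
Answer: 881024/75 ≈ 11747.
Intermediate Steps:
l(m, Q) = 8 (l(m, Q) = 2 + 6 = 8)
v = 1157 (v = -15787 + 16944 = 1157)
(L(l(-3, 7)) + 10590) + v = (1/(-83 + 8) + 10590) + 1157 = (1/(-75) + 10590) + 1157 = (-1/75 + 10590) + 1157 = 794249/75 + 1157 = 881024/75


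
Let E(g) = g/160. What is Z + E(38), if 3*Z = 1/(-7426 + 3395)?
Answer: 229687/967440 ≈ 0.23742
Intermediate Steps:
Z = -1/12093 (Z = 1/(3*(-7426 + 3395)) = (⅓)/(-4031) = (⅓)*(-1/4031) = -1/12093 ≈ -8.2692e-5)
E(g) = g/160 (E(g) = g*(1/160) = g/160)
Z + E(38) = -1/12093 + (1/160)*38 = -1/12093 + 19/80 = 229687/967440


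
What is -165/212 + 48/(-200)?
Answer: -5397/5300 ≈ -1.0183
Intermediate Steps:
-165/212 + 48/(-200) = -165*1/212 + 48*(-1/200) = -165/212 - 6/25 = -5397/5300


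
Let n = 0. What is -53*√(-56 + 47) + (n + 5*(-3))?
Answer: -15 - 159*I ≈ -15.0 - 159.0*I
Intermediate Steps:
-53*√(-56 + 47) + (n + 5*(-3)) = -53*√(-56 + 47) + (0 + 5*(-3)) = -159*I + (0 - 15) = -159*I - 15 = -15 - 159*I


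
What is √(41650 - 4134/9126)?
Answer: √63348961/39 ≈ 204.08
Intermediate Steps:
√(41650 - 4134/9126) = √(41650 - 4134*1/9126) = √(41650 - 53/117) = √(4872997/117) = √63348961/39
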